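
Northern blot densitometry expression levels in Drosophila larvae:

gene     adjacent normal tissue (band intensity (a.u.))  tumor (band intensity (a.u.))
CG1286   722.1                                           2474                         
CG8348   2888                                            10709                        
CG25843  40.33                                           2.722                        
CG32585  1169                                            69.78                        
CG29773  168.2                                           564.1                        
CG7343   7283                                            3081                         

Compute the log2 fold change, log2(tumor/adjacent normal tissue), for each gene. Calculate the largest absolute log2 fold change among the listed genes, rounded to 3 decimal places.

4.066

log2(2474/722.1) = 1.777  (CG1286)
log2(10709/2888) = 1.891  (CG8348)
log2(2.722/40.33) = -3.889  (CG25843)
log2(69.78/1169) = -4.066  (CG32585)
log2(564.1/168.2) = 1.746  (CG29773)
log2(3081/7283) = -1.241  (CG7343)
The largest magnitude belongs to CG32585.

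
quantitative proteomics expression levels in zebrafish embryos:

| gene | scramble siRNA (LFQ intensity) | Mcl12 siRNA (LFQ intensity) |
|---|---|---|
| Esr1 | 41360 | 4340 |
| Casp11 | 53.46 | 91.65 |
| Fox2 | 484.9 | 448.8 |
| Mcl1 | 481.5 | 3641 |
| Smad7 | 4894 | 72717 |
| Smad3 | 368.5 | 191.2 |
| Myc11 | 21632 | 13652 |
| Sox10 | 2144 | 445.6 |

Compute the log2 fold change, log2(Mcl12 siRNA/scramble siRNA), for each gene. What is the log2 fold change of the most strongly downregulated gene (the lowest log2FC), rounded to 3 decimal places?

-3.252

log2(4340/41360) = -3.252  (Esr1)
log2(91.65/53.46) = 0.778  (Casp11)
log2(448.8/484.9) = -0.112  (Fox2)
log2(3641/481.5) = 2.919  (Mcl1)
log2(72717/4894) = 3.893  (Smad7)
log2(191.2/368.5) = -0.947  (Smad3)
log2(13652/21632) = -0.664  (Myc11)
log2(445.6/2144) = -2.266  (Sox10)
Esr1 is most strongly downregulated.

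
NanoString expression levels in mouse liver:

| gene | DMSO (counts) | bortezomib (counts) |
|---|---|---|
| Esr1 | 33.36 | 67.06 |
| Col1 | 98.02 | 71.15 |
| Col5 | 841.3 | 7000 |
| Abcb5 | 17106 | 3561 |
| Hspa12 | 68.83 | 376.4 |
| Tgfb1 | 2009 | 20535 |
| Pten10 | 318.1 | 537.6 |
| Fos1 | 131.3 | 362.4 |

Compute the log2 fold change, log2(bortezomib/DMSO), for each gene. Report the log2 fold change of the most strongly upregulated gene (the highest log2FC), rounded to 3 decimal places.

log2(67.06/33.36) = 1.007  (Esr1)
log2(71.15/98.02) = -0.462  (Col1)
log2(7000/841.3) = 3.057  (Col5)
log2(3561/17106) = -2.264  (Abcb5)
log2(376.4/68.83) = 2.451  (Hspa12)
log2(20535/2009) = 3.354  (Tgfb1)
log2(537.6/318.1) = 0.757  (Pten10)
log2(362.4/131.3) = 1.465  (Fos1)
Tgfb1 is most strongly upregulated.

3.354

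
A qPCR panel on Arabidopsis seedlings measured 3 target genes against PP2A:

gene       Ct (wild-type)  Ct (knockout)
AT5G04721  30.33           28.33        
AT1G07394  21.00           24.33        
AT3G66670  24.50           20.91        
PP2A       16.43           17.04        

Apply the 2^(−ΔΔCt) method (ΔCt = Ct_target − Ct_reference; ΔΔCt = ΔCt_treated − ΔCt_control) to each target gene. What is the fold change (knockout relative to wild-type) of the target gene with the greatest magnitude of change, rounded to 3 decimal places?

AT5G04721: ΔΔCt = (28.33−17.04) − (30.33−16.43) = 11.29 − 13.90 = -2.61; fold change = 2^2.61 = 6.105
AT1G07394: ΔΔCt = (24.33−17.04) − (21.00−16.43) = 7.29 − 4.57 = 2.72; fold change = 2^-2.72 = 0.152
AT3G66670: ΔΔCt = (20.91−17.04) − (24.50−16.43) = 3.87 − 8.07 = -4.20; fold change = 2^4.20 = 18.379
AT3G66670 has the largest |ΔΔCt| = 4.20.

18.379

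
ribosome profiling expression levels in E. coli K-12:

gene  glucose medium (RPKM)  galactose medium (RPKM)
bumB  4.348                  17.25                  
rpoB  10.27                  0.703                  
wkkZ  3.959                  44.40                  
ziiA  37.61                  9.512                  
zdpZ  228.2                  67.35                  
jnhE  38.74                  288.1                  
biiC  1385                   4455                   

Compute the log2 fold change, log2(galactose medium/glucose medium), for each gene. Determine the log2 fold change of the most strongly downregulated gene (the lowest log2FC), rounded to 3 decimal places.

log2(17.25/4.348) = 1.988  (bumB)
log2(0.703/10.27) = -3.869  (rpoB)
log2(44.40/3.959) = 3.487  (wkkZ)
log2(9.512/37.61) = -1.983  (ziiA)
log2(67.35/228.2) = -1.761  (zdpZ)
log2(288.1/38.74) = 2.895  (jnhE)
log2(4455/1385) = 1.686  (biiC)
rpoB is most strongly downregulated.

-3.869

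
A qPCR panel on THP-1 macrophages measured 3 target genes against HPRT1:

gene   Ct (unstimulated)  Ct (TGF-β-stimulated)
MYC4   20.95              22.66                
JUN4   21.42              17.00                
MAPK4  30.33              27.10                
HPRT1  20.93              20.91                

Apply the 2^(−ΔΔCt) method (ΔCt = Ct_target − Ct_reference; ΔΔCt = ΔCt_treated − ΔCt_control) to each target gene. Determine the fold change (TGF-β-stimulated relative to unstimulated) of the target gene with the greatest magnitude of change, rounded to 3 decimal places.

MYC4: ΔΔCt = (22.66−20.91) − (20.95−20.93) = 1.75 − 0.02 = 1.73; fold change = 2^-1.73 = 0.301
JUN4: ΔΔCt = (17.00−20.91) − (21.42−20.93) = -3.91 − 0.49 = -4.40; fold change = 2^4.40 = 21.112
MAPK4: ΔΔCt = (27.10−20.91) − (30.33−20.93) = 6.19 − 9.40 = -3.21; fold change = 2^3.21 = 9.254
JUN4 has the largest |ΔΔCt| = 4.40.

21.112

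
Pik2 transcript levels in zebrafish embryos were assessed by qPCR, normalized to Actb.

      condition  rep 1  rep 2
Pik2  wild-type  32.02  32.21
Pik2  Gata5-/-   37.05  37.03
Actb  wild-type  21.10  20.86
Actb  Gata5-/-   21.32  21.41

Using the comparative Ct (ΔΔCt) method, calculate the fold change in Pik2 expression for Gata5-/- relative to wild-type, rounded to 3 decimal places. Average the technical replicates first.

0.043

Mean Ct: Pik2 wild-type 32.115; Pik2 Gata5-/- 37.040; Actb wild-type 20.980; Actb Gata5-/- 21.365
ΔCt(wild-type) = 32.115 − 20.980 = 11.135
ΔCt(Gata5-/-) = 37.040 − 21.365 = 15.675
ΔΔCt = 15.675 − 11.135 = 4.540
Fold change = 2^(−4.540) = 0.0430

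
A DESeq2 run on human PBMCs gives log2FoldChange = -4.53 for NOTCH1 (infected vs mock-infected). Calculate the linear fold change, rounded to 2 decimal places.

0.04

Fold change = 2^(-4.53) = 0.043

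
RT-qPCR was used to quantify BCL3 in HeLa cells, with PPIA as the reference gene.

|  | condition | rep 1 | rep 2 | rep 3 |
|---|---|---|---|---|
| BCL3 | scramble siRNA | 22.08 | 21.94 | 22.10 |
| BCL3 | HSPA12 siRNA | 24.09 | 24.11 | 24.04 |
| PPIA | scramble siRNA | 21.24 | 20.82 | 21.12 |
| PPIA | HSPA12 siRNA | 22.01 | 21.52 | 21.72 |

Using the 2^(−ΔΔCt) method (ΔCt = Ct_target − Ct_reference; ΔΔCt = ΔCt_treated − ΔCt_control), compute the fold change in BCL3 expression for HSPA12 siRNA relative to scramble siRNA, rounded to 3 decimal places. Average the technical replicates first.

Mean Ct: BCL3 scramble siRNA 22.040; BCL3 HSPA12 siRNA 24.080; PPIA scramble siRNA 21.060; PPIA HSPA12 siRNA 21.750
ΔCt(scramble siRNA) = 22.040 − 21.060 = 0.980
ΔCt(HSPA12 siRNA) = 24.080 − 21.750 = 2.330
ΔΔCt = 2.330 − 0.980 = 1.350
Fold change = 2^(−1.350) = 0.3923

0.392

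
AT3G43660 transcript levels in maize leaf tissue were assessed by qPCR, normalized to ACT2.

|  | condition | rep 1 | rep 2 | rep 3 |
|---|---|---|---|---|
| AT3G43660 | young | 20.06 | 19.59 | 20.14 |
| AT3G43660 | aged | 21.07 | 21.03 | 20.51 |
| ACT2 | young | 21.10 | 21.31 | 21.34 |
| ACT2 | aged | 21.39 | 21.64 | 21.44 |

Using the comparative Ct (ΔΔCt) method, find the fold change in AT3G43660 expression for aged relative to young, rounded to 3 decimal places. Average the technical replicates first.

Mean Ct: AT3G43660 young 19.930; AT3G43660 aged 20.870; ACT2 young 21.250; ACT2 aged 21.490
ΔCt(young) = 19.930 − 21.250 = -1.320
ΔCt(aged) = 20.870 − 21.490 = -0.620
ΔΔCt = -0.620 − (-1.320) = 0.700
Fold change = 2^(−0.700) = 0.6156

0.616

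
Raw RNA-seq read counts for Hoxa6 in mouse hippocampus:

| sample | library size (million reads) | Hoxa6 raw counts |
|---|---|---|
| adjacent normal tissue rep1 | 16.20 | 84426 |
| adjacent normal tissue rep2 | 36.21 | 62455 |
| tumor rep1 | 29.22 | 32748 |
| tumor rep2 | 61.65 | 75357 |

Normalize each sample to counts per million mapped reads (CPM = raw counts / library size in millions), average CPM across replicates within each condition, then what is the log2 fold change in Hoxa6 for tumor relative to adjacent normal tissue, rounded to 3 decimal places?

CPM(adjacent normal tissue rep1) = 84426 / 16.20 = 5211.4815
CPM(adjacent normal tissue rep2) = 62455 / 36.21 = 1724.7998
CPM(tumor rep1) = 32748 / 29.22 = 1120.7392
CPM(tumor rep2) = 75357 / 61.65 = 1222.3358
mean CPM(adjacent normal tissue) = 3468.1406; mean CPM(tumor) = 1171.5375
Fold change = 1171.5375 / 3468.1406 = 0.33780
log2(0.33780) = -1.5658

-1.566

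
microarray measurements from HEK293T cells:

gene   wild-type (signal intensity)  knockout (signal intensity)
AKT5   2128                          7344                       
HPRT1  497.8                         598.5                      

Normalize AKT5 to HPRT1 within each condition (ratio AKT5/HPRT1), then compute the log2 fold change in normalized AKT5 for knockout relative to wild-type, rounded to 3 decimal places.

AKT5/HPRT1 (wild-type) = 2128 / 497.8 = 4.2748
AKT5/HPRT1 (knockout) = 7344 / 598.5 = 12.271
Fold change = 12.271 / 4.2748 = 2.8705
log2(2.8705) = 1.5213

1.521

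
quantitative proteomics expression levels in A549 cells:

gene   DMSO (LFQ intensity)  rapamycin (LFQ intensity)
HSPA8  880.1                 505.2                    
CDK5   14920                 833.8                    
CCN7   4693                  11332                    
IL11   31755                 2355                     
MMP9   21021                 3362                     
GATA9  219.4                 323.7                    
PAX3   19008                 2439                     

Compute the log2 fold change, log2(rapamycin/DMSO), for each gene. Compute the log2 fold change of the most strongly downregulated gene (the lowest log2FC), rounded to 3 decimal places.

log2(505.2/880.1) = -0.801  (HSPA8)
log2(833.8/14920) = -4.161  (CDK5)
log2(11332/4693) = 1.272  (CCN7)
log2(2355/31755) = -3.753  (IL11)
log2(3362/21021) = -2.644  (MMP9)
log2(323.7/219.4) = 0.561  (GATA9)
log2(2439/19008) = -2.962  (PAX3)
CDK5 is most strongly downregulated.

-4.161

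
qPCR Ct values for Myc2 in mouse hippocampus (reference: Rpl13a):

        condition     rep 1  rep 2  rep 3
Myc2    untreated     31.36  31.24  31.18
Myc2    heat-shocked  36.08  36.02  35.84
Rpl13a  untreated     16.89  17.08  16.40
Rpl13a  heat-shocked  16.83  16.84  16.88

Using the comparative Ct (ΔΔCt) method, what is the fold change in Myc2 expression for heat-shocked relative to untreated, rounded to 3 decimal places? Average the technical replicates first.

0.040

Mean Ct: Myc2 untreated 31.260; Myc2 heat-shocked 35.980; Rpl13a untreated 16.790; Rpl13a heat-shocked 16.850
ΔCt(untreated) = 31.260 − 16.790 = 14.470
ΔCt(heat-shocked) = 35.980 − 16.850 = 19.130
ΔΔCt = 19.130 − 14.470 = 4.660
Fold change = 2^(−4.660) = 0.0396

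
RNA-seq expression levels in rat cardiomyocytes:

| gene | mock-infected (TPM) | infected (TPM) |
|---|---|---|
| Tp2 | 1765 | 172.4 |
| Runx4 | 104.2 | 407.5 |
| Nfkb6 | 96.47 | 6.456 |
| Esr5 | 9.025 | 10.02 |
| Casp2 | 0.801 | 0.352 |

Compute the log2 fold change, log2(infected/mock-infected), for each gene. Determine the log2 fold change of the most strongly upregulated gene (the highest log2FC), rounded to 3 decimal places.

log2(172.4/1765) = -3.356  (Tp2)
log2(407.5/104.2) = 1.967  (Runx4)
log2(6.456/96.47) = -3.901  (Nfkb6)
log2(10.02/9.025) = 0.151  (Esr5)
log2(0.352/0.801) = -1.186  (Casp2)
Runx4 is most strongly upregulated.

1.967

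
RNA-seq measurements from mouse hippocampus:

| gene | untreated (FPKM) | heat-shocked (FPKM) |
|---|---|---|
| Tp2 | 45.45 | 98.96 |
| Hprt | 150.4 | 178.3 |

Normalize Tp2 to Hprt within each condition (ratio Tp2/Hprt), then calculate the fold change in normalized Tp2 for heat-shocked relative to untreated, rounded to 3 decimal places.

1.837

Tp2/Hprt (untreated) = 45.45 / 150.4 = 0.30219
Tp2/Hprt (heat-shocked) = 98.96 / 178.3 = 0.55502
Fold change = 0.55502 / 0.30219 = 1.8366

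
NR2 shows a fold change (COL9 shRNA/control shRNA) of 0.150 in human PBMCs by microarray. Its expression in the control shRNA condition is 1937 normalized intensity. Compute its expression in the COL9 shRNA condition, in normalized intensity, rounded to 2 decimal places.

290.55

COL9 shRNA expression = 1937 × 0.150 = 290.55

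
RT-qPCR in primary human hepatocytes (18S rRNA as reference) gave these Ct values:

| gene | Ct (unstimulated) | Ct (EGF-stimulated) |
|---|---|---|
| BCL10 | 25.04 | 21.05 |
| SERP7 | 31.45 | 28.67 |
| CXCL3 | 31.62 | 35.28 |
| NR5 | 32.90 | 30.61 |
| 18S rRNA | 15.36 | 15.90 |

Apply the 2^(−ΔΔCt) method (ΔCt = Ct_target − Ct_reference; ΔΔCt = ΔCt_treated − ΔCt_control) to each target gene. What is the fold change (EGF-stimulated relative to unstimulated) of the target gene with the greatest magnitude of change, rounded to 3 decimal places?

23.103

BCL10: ΔΔCt = (21.05−15.90) − (25.04−15.36) = 5.15 − 9.68 = -4.53; fold change = 2^4.53 = 23.103
SERP7: ΔΔCt = (28.67−15.90) − (31.45−15.36) = 12.77 − 16.09 = -3.32; fold change = 2^3.32 = 9.987
CXCL3: ΔΔCt = (35.28−15.90) − (31.62−15.36) = 19.38 − 16.26 = 3.12; fold change = 2^-3.12 = 0.115
NR5: ΔΔCt = (30.61−15.90) − (32.90−15.36) = 14.71 − 17.54 = -2.83; fold change = 2^2.83 = 7.111
BCL10 has the largest |ΔΔCt| = 4.53.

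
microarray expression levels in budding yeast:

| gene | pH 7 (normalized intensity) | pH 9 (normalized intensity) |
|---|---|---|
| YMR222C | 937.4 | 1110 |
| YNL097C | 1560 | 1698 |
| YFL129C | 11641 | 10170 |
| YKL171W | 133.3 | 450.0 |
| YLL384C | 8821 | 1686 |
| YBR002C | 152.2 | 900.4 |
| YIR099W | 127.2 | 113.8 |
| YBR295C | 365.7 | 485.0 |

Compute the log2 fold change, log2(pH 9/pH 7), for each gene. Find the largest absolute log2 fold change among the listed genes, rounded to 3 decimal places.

2.565

log2(1110/937.4) = 0.244  (YMR222C)
log2(1698/1560) = 0.122  (YNL097C)
log2(10170/11641) = -0.195  (YFL129C)
log2(450.0/133.3) = 1.755  (YKL171W)
log2(1686/8821) = -2.387  (YLL384C)
log2(900.4/152.2) = 2.565  (YBR002C)
log2(113.8/127.2) = -0.161  (YIR099W)
log2(485.0/365.7) = 0.407  (YBR295C)
The largest magnitude belongs to YBR002C.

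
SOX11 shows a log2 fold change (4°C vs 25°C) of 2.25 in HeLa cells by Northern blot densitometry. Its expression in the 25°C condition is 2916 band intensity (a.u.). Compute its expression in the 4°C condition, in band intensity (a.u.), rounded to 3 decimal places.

13870.912

Fold change = 2^(2.25) = 4.7568
4°C expression = 2916 × 4.7568 = 13870.912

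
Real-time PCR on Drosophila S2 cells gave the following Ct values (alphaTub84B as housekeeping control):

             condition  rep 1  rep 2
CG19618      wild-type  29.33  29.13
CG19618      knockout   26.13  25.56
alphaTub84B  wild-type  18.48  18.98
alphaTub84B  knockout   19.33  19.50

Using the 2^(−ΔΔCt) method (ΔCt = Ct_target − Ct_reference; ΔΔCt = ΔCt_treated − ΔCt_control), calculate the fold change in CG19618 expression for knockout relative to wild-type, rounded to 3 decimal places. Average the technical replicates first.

16.795

Mean Ct: CG19618 wild-type 29.230; CG19618 knockout 25.845; alphaTub84B wild-type 18.730; alphaTub84B knockout 19.415
ΔCt(wild-type) = 29.230 − 18.730 = 10.500
ΔCt(knockout) = 25.845 − 19.415 = 6.430
ΔΔCt = 6.430 − 10.500 = -4.070
Fold change = 2^(−(-4.070)) = 2^4.070 = 16.7955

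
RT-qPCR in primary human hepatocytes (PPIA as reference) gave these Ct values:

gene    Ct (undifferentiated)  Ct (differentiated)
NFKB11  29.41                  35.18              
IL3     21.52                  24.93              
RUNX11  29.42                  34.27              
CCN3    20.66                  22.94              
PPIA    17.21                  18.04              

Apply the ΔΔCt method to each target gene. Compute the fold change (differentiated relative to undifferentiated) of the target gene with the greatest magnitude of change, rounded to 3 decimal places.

NFKB11: ΔΔCt = (35.18−18.04) − (29.41−17.21) = 17.14 − 12.20 = 4.94; fold change = 2^-4.94 = 0.033
IL3: ΔΔCt = (24.93−18.04) − (21.52−17.21) = 6.89 − 4.31 = 2.58; fold change = 2^-2.58 = 0.167
RUNX11: ΔΔCt = (34.27−18.04) − (29.42−17.21) = 16.23 − 12.21 = 4.02; fold change = 2^-4.02 = 0.062
CCN3: ΔΔCt = (22.94−18.04) − (20.66−17.21) = 4.90 − 3.45 = 1.45; fold change = 2^-1.45 = 0.366
NFKB11 has the largest |ΔΔCt| = 4.94.

0.033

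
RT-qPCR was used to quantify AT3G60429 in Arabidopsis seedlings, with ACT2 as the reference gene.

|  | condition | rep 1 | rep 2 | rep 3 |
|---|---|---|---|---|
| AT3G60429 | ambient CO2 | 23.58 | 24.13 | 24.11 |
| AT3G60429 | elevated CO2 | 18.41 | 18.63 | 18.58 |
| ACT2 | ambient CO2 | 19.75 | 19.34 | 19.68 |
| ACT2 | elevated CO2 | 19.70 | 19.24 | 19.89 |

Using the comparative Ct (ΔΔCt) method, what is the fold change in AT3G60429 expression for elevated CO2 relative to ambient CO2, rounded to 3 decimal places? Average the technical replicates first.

Mean Ct: AT3G60429 ambient CO2 23.940; AT3G60429 elevated CO2 18.540; ACT2 ambient CO2 19.590; ACT2 elevated CO2 19.610
ΔCt(ambient CO2) = 23.940 − 19.590 = 4.350
ΔCt(elevated CO2) = 18.540 − 19.610 = -1.070
ΔΔCt = -1.070 − 4.350 = -5.420
Fold change = 2^(−(-5.420)) = 2^5.420 = 42.8137

42.814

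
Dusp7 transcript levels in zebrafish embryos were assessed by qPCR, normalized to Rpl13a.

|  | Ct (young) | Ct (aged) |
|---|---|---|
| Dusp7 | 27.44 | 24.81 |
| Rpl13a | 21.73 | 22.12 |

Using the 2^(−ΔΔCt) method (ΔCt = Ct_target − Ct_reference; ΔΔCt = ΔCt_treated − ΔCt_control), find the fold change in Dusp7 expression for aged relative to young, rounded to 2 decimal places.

ΔCt(young) = 27.440 − 21.730 = 5.710
ΔCt(aged) = 24.810 − 22.120 = 2.690
ΔΔCt = 2.690 − 5.710 = -3.020
Fold change = 2^(−(-3.020)) = 2^3.020 = 8.112

8.11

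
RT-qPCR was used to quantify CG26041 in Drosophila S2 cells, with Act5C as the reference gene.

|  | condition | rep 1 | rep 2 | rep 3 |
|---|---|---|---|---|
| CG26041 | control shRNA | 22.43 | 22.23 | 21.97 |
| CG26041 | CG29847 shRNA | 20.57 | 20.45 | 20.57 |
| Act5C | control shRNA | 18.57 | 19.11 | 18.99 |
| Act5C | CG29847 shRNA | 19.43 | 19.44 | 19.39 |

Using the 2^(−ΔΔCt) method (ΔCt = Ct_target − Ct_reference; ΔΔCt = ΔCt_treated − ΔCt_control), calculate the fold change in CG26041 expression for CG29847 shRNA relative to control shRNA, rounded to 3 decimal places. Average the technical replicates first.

Mean Ct: CG26041 control shRNA 22.210; CG26041 CG29847 shRNA 20.530; Act5C control shRNA 18.890; Act5C CG29847 shRNA 19.420
ΔCt(control shRNA) = 22.210 − 18.890 = 3.320
ΔCt(CG29847 shRNA) = 20.530 − 19.420 = 1.110
ΔΔCt = 1.110 − 3.320 = -2.210
Fold change = 2^(−(-2.210)) = 2^2.210 = 4.6268

4.627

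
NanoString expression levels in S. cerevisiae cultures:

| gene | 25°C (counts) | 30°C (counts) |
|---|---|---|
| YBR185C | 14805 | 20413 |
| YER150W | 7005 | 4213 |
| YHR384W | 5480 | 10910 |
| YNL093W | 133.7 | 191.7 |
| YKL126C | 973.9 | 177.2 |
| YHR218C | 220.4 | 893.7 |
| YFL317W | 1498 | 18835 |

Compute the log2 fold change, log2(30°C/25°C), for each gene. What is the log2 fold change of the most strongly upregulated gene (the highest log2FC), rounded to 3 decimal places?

3.652

log2(20413/14805) = 0.463  (YBR185C)
log2(4213/7005) = -0.734  (YER150W)
log2(10910/5480) = 0.993  (YHR384W)
log2(191.7/133.7) = 0.520  (YNL093W)
log2(177.2/973.9) = -2.458  (YKL126C)
log2(893.7/220.4) = 2.020  (YHR218C)
log2(18835/1498) = 3.652  (YFL317W)
YFL317W is most strongly upregulated.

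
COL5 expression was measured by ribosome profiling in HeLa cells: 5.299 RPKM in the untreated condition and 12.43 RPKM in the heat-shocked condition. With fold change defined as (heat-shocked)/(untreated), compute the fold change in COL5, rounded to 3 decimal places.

2.346

Fold change = 12.43 / 5.299 = 2.3457
COL5 is upregulated.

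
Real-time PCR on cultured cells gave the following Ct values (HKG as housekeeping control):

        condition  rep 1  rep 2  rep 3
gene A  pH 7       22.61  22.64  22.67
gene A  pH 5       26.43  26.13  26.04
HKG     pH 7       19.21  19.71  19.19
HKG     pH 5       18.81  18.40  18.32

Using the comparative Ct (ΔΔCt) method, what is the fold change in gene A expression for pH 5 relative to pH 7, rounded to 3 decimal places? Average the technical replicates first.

Mean Ct: gene A pH 7 22.640; gene A pH 5 26.200; HKG pH 7 19.370; HKG pH 5 18.510
ΔCt(pH 7) = 22.640 − 19.370 = 3.270
ΔCt(pH 5) = 26.200 − 18.510 = 7.690
ΔΔCt = 7.690 − 3.270 = 4.420
Fold change = 2^(−4.420) = 0.0467

0.047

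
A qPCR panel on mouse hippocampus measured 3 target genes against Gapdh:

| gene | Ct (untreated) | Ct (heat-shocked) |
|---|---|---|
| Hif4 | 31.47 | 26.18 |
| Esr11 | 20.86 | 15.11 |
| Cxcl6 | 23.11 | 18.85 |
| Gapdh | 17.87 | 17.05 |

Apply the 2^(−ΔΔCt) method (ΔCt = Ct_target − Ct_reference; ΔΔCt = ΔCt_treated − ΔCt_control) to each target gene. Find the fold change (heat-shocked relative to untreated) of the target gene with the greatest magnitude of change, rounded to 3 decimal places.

30.484

Hif4: ΔΔCt = (26.18−17.05) − (31.47−17.87) = 9.13 − 13.60 = -4.47; fold change = 2^4.47 = 22.162
Esr11: ΔΔCt = (15.11−17.05) − (20.86−17.87) = -1.94 − 2.99 = -4.93; fold change = 2^4.93 = 30.484
Cxcl6: ΔΔCt = (18.85−17.05) − (23.11−17.87) = 1.80 − 5.24 = -3.44; fold change = 2^3.44 = 10.853
Esr11 has the largest |ΔΔCt| = 4.93.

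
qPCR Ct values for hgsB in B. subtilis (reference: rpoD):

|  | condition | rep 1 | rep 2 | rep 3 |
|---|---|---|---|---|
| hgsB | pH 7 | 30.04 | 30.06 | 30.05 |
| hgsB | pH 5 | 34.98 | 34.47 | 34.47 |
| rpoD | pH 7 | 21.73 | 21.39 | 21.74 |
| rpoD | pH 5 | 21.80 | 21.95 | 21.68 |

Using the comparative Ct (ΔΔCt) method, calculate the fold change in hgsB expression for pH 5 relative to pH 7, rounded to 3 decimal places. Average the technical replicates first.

Mean Ct: hgsB pH 7 30.050; hgsB pH 5 34.640; rpoD pH 7 21.620; rpoD pH 5 21.810
ΔCt(pH 7) = 30.050 − 21.620 = 8.430
ΔCt(pH 5) = 34.640 − 21.810 = 12.830
ΔΔCt = 12.830 − 8.430 = 4.400
Fold change = 2^(−4.400) = 0.0474

0.047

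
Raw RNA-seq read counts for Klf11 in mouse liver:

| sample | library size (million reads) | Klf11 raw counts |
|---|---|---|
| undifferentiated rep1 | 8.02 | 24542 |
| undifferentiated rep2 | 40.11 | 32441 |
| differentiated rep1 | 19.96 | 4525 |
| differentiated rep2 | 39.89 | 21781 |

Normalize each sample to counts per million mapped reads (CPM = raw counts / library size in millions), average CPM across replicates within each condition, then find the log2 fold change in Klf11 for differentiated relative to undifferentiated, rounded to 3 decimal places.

-2.324

CPM(undifferentiated rep1) = 24542 / 8.02 = 3060.0998
CPM(undifferentiated rep2) = 32441 / 40.11 = 808.8008
CPM(differentiated rep1) = 4525 / 19.96 = 226.7034
CPM(differentiated rep2) = 21781 / 39.89 = 546.0266
mean CPM(undifferentiated) = 1934.4503; mean CPM(differentiated) = 386.3650
Fold change = 386.3650 / 1934.4503 = 0.19973
log2(0.19973) = -2.3239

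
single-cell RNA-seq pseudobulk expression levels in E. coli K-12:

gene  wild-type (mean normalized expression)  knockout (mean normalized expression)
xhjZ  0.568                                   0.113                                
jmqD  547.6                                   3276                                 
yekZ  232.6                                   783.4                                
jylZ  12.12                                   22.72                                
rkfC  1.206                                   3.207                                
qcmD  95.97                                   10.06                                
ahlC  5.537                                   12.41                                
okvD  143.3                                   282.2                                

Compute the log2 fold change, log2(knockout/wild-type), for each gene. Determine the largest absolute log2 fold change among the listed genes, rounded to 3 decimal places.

log2(0.113/0.568) = -2.330  (xhjZ)
log2(3276/547.6) = 2.581  (jmqD)
log2(783.4/232.6) = 1.752  (yekZ)
log2(22.72/12.12) = 0.907  (jylZ)
log2(3.207/1.206) = 1.411  (rkfC)
log2(10.06/95.97) = -3.254  (qcmD)
log2(12.41/5.537) = 1.164  (ahlC)
log2(282.2/143.3) = 0.978  (okvD)
The largest magnitude belongs to qcmD.

3.254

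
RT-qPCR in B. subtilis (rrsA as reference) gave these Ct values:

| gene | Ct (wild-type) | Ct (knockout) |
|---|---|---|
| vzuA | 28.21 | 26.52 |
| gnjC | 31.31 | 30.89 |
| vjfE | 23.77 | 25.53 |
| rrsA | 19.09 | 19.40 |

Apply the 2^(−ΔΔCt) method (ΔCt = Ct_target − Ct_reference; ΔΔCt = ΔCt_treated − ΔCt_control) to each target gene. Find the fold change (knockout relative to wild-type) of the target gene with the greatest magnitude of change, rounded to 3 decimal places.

vzuA: ΔΔCt = (26.52−19.40) − (28.21−19.09) = 7.12 − 9.12 = -2.00; fold change = 2^2.00 = 4.000
gnjC: ΔΔCt = (30.89−19.40) − (31.31−19.09) = 11.49 − 12.22 = -0.73; fold change = 2^0.73 = 1.659
vjfE: ΔΔCt = (25.53−19.40) − (23.77−19.09) = 6.13 − 4.68 = 1.45; fold change = 2^-1.45 = 0.366
vzuA has the largest |ΔΔCt| = 2.00.

4.000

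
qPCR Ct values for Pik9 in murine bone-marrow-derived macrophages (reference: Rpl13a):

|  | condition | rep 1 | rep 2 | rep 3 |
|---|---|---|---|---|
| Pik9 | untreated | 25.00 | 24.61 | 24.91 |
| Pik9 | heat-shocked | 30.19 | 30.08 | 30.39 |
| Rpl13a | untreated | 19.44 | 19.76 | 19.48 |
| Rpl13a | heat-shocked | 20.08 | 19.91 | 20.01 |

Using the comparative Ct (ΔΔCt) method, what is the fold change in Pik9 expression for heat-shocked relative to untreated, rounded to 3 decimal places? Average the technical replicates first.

Mean Ct: Pik9 untreated 24.840; Pik9 heat-shocked 30.220; Rpl13a untreated 19.560; Rpl13a heat-shocked 20.000
ΔCt(untreated) = 24.840 − 19.560 = 5.280
ΔCt(heat-shocked) = 30.220 − 20.000 = 10.220
ΔΔCt = 10.220 − 5.280 = 4.940
Fold change = 2^(−4.940) = 0.0326

0.033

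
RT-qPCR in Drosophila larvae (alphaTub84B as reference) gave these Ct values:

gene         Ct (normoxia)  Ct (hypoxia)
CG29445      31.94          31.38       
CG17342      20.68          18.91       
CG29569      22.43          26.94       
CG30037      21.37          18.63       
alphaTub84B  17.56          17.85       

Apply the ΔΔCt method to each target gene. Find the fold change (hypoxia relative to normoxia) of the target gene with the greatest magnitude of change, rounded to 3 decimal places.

CG29445: ΔΔCt = (31.38−17.85) − (31.94−17.56) = 13.53 − 14.38 = -0.85; fold change = 2^0.85 = 1.803
CG17342: ΔΔCt = (18.91−17.85) − (20.68−17.56) = 1.06 − 3.12 = -2.06; fold change = 2^2.06 = 4.170
CG29569: ΔΔCt = (26.94−17.85) − (22.43−17.56) = 9.09 − 4.87 = 4.22; fold change = 2^-4.22 = 0.054
CG30037: ΔΔCt = (18.63−17.85) − (21.37−17.56) = 0.78 − 3.81 = -3.03; fold change = 2^3.03 = 8.168
CG29569 has the largest |ΔΔCt| = 4.22.

0.054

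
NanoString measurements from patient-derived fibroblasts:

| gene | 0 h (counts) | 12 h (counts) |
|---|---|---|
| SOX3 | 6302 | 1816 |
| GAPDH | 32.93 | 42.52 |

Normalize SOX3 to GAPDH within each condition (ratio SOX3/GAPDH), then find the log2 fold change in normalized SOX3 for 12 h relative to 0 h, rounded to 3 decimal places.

-2.164

SOX3/GAPDH (0 h) = 6302 / 32.93 = 191.38
SOX3/GAPDH (12 h) = 1816 / 42.52 = 42.709
Fold change = 42.709 / 191.38 = 0.2232
log2(0.2232) = -2.1638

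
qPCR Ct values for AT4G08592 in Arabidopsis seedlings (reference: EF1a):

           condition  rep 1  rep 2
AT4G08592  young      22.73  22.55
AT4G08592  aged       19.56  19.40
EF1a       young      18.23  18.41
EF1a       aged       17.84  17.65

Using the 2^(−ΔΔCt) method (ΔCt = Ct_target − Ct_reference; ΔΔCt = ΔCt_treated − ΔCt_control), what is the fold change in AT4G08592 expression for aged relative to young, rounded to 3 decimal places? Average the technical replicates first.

Mean Ct: AT4G08592 young 22.640; AT4G08592 aged 19.480; EF1a young 18.320; EF1a aged 17.745
ΔCt(young) = 22.640 − 18.320 = 4.320
ΔCt(aged) = 19.480 − 17.745 = 1.735
ΔΔCt = 1.735 − 4.320 = -2.585
Fold change = 2^(−(-2.585)) = 2^2.585 = 6.0002

6.000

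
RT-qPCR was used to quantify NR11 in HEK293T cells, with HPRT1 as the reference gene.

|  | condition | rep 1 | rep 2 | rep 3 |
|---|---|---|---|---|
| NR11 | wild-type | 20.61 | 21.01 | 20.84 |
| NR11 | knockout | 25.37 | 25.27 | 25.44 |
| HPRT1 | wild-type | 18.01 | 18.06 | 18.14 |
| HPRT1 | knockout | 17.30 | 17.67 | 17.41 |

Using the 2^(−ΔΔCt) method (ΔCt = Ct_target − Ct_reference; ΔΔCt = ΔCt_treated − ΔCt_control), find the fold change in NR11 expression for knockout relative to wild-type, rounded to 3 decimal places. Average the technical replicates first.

Mean Ct: NR11 wild-type 20.820; NR11 knockout 25.360; HPRT1 wild-type 18.070; HPRT1 knockout 17.460
ΔCt(wild-type) = 20.820 − 18.070 = 2.750
ΔCt(knockout) = 25.360 − 17.460 = 7.900
ΔΔCt = 7.900 − 2.750 = 5.150
Fold change = 2^(−5.150) = 0.0282

0.028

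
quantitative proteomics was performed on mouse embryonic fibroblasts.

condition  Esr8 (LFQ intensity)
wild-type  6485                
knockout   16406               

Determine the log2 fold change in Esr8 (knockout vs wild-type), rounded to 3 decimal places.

Fold change = 16406 / 6485 = 2.5298
log2(2.5298) = 1.3390

1.339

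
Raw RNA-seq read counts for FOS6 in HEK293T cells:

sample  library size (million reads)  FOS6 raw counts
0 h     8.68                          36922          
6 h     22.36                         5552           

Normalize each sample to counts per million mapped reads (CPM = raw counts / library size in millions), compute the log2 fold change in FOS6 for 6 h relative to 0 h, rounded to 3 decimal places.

-4.099

CPM(0 h) = 36922 / 8.68 = 4253.6866
CPM(6 h) = 5552 / 22.36 = 248.3005
Fold change = 248.3005 / 4253.6866 = 0.05837
log2(0.05837) = -4.0986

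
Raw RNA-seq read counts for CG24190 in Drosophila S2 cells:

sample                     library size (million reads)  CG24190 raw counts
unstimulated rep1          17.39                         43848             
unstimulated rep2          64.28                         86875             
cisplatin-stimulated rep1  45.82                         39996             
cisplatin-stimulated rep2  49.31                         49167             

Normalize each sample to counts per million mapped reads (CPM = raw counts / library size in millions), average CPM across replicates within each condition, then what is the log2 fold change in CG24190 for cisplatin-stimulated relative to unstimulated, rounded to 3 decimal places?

CPM(unstimulated rep1) = 43848 / 17.39 = 2521.4491
CPM(unstimulated rep2) = 86875 / 64.28 = 1351.5090
CPM(cisplatin-stimulated rep1) = 39996 / 45.82 = 872.8939
CPM(cisplatin-stimulated rep2) = 49167 / 49.31 = 997.1000
mean CPM(unstimulated) = 1936.4791; mean CPM(cisplatin-stimulated) = 934.9970
Fold change = 934.9970 / 1936.4791 = 0.48283
log2(0.48283) = -1.0504

-1.050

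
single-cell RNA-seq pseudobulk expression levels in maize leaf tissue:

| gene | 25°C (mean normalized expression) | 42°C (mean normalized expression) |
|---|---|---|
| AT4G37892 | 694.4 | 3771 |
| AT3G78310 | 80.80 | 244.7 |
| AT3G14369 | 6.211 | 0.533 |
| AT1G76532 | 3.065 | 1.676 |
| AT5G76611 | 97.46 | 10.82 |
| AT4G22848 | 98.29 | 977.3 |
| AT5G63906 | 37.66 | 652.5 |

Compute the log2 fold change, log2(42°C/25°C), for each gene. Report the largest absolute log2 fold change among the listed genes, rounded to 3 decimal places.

4.115

log2(3771/694.4) = 2.441  (AT4G37892)
log2(244.7/80.80) = 1.599  (AT3G78310)
log2(0.533/6.211) = -3.543  (AT3G14369)
log2(1.676/3.065) = -0.871  (AT1G76532)
log2(10.82/97.46) = -3.171  (AT5G76611)
log2(977.3/98.29) = 3.314  (AT4G22848)
log2(652.5/37.66) = 4.115  (AT5G63906)
The largest magnitude belongs to AT5G63906.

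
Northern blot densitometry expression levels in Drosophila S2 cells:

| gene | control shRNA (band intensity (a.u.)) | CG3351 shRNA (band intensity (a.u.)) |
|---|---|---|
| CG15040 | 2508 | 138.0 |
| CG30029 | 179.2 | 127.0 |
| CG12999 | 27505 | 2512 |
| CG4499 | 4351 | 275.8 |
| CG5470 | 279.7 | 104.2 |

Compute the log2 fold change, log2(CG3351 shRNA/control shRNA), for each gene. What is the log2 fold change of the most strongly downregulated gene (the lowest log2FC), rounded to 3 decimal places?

log2(138.0/2508) = -4.184  (CG15040)
log2(127.0/179.2) = -0.497  (CG30029)
log2(2512/27505) = -3.453  (CG12999)
log2(275.8/4351) = -3.980  (CG4499)
log2(104.2/279.7) = -1.425  (CG5470)
CG15040 is most strongly downregulated.

-4.184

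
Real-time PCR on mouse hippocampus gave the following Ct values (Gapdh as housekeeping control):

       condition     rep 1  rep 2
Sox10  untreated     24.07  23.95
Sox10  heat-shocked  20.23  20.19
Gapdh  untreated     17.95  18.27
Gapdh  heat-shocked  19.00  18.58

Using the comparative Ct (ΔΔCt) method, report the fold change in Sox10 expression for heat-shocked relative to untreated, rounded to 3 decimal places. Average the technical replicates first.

22.316

Mean Ct: Sox10 untreated 24.010; Sox10 heat-shocked 20.210; Gapdh untreated 18.110; Gapdh heat-shocked 18.790
ΔCt(untreated) = 24.010 − 18.110 = 5.900
ΔCt(heat-shocked) = 20.210 − 18.790 = 1.420
ΔΔCt = 1.420 − 5.900 = -4.480
Fold change = 2^(−(-4.480)) = 2^4.480 = 22.3159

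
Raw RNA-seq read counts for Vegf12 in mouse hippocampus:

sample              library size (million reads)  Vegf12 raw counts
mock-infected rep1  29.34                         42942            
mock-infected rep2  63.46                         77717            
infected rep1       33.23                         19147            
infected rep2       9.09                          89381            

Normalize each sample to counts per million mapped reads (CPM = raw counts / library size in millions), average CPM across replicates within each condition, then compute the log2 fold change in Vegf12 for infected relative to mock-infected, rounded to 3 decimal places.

1.953

CPM(mock-infected rep1) = 42942 / 29.34 = 1463.5992
CPM(mock-infected rep2) = 77717 / 63.46 = 1224.6612
CPM(infected rep1) = 19147 / 33.23 = 576.1962
CPM(infected rep2) = 89381 / 9.09 = 9832.8933
mean CPM(mock-infected) = 1344.1302; mean CPM(infected) = 5204.5447
Fold change = 5204.5447 / 1344.1302 = 3.87205
log2(3.87205) = 1.9531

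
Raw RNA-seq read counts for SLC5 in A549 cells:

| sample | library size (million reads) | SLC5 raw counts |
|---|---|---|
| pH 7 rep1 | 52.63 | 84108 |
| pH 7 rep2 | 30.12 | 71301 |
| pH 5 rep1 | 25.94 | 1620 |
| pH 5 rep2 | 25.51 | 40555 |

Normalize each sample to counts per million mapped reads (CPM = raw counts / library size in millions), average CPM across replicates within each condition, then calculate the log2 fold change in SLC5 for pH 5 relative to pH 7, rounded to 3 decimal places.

CPM(pH 7 rep1) = 84108 / 52.63 = 1598.0999
CPM(pH 7 rep2) = 71301 / 30.12 = 2367.2311
CPM(pH 5 rep1) = 1620 / 25.94 = 62.4518
CPM(pH 5 rep2) = 40555 / 25.51 = 1589.7687
mean CPM(pH 7) = 1982.6655; mean CPM(pH 5) = 826.1103
Fold change = 826.1103 / 1982.6655 = 0.41667
log2(0.41667) = -1.2630

-1.263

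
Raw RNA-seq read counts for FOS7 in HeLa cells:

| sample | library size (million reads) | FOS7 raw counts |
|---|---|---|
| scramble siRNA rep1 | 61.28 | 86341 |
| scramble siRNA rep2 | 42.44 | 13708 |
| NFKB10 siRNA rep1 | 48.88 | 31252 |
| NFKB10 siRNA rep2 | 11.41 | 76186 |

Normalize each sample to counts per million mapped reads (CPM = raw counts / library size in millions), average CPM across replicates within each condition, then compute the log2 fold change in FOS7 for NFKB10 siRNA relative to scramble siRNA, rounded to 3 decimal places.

CPM(scramble siRNA rep1) = 86341 / 61.28 = 1408.9589
CPM(scramble siRNA rep2) = 13708 / 42.44 = 322.9972
CPM(NFKB10 siRNA rep1) = 31252 / 48.88 = 639.3617
CPM(NFKB10 siRNA rep2) = 76186 / 11.41 = 6677.1253
mean CPM(scramble siRNA) = 865.9780; mean CPM(NFKB10 siRNA) = 3658.2435
Fold change = 3658.2435 / 865.9780 = 4.22441
log2(4.22441) = 2.0787

2.079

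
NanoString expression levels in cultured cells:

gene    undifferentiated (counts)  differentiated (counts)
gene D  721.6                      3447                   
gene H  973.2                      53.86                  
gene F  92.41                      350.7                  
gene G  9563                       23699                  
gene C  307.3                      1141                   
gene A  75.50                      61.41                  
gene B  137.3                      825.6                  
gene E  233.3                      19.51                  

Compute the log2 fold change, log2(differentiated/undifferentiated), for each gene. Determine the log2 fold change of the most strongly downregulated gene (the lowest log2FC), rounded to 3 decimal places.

log2(3447/721.6) = 2.256  (gene D)
log2(53.86/973.2) = -4.175  (gene H)
log2(350.7/92.41) = 1.924  (gene F)
log2(23699/9563) = 1.309  (gene G)
log2(1141/307.3) = 1.893  (gene C)
log2(61.41/75.50) = -0.298  (gene A)
log2(825.6/137.3) = 2.588  (gene B)
log2(19.51/233.3) = -3.580  (gene E)
gene H is most strongly downregulated.

-4.175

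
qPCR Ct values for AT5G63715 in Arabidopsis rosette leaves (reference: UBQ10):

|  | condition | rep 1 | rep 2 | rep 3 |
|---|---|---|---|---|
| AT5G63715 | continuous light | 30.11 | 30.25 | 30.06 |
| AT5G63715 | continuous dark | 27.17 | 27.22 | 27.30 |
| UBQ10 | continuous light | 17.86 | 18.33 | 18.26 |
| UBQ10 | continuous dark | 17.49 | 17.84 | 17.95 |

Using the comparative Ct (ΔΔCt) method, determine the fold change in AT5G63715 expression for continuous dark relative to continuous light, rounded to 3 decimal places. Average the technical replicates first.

Mean Ct: AT5G63715 continuous light 30.140; AT5G63715 continuous dark 27.230; UBQ10 continuous light 18.150; UBQ10 continuous dark 17.760
ΔCt(continuous light) = 30.140 − 18.150 = 11.990
ΔCt(continuous dark) = 27.230 − 17.760 = 9.470
ΔΔCt = 9.470 − 11.990 = -2.520
Fold change = 2^(−(-2.520)) = 2^2.520 = 5.7358

5.736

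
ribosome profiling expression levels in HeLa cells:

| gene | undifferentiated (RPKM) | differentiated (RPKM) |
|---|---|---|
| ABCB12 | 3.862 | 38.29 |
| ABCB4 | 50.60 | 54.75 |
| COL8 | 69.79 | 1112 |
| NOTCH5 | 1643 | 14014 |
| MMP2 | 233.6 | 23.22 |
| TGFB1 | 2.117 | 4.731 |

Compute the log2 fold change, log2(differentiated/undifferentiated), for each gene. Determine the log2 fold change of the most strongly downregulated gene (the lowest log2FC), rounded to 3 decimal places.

log2(38.29/3.862) = 3.310  (ABCB12)
log2(54.75/50.60) = 0.114  (ABCB4)
log2(1112/69.79) = 3.994  (COL8)
log2(14014/1643) = 3.092  (NOTCH5)
log2(23.22/233.6) = -3.331  (MMP2)
log2(4.731/2.117) = 1.160  (TGFB1)
MMP2 is most strongly downregulated.

-3.331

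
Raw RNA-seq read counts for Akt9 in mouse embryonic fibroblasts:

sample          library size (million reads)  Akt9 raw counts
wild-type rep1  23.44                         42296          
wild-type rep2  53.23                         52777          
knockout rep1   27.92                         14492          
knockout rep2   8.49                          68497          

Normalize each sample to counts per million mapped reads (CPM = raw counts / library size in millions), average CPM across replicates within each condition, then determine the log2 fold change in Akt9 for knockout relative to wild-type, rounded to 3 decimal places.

CPM(wild-type rep1) = 42296 / 23.44 = 1804.4369
CPM(wild-type rep2) = 52777 / 53.23 = 991.4898
CPM(knockout rep1) = 14492 / 27.92 = 519.0544
CPM(knockout rep2) = 68497 / 8.49 = 8067.9623
mean CPM(wild-type) = 1397.9633; mean CPM(knockout) = 4293.5084
Fold change = 4293.5084 / 1397.9633 = 3.07126
log2(3.07126) = 1.6188

1.619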